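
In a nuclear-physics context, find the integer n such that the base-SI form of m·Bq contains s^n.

-1

Bq = 1/s = s⁻¹ (activity is decays per second).
Combining: m·Bq = m · s⁻¹ = m·s⁻¹.
The exponent of s is -1.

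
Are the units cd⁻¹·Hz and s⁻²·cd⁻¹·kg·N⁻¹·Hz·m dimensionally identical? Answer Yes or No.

Left side:
  Hz = 1/s = s⁻¹ (frequency is cycles per second).
  Combining: cd⁻¹·Hz = cd⁻¹ · s⁻¹ = s⁻¹·cd⁻¹.
Right side:
  N = kg·m/s² = kg·m·s⁻² (force = mass × acceleration).
  So N⁻¹ = kg⁻¹·m⁻¹·s².
  Hz = 1/s = s⁻¹ (frequency is cycles per second).
  Combining: s⁻²·cd⁻¹·kg·N⁻¹·Hz·m = s⁻² · cd⁻¹ · kg · (kg⁻¹·m⁻¹·s²) · s⁻¹ · m = s⁻¹·cd⁻¹.
Both reduce to s⁻¹·cd⁻¹.

Yes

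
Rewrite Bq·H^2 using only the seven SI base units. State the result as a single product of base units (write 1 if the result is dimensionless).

kg²·m⁴·s⁻⁵·A⁻⁴

Bq = s⁻¹.
H = kg·m²·s⁻²·A⁻².
So H² = kg²·m⁴·s⁻⁴·A⁻⁴.
Combining: Bq·H² = s⁻¹ · (kg²·m⁴·s⁻⁴·A⁻⁴) = kg²·m⁴·s⁻⁵·A⁻⁴.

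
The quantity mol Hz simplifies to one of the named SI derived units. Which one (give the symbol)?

Hz = 1/s = s⁻¹ (frequency is cycles per second).
Combining: mol·Hz = mol · s⁻¹ = s⁻¹·mol.
s⁻¹·mol is the base-SI form of the katal.

kat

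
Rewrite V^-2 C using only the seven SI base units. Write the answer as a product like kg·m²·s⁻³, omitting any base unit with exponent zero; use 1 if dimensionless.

kg⁻²·m⁻⁴·s⁷·A³

V = W/A (potential = power per current),
    = kg·m²·s⁻³·A⁻¹.
So V⁻² = kg⁻²·m⁻⁴·s⁶·A².
C = A·s = s·A (charge = current × time).
Combining: V⁻²·C = (kg⁻²·m⁻⁴·s⁶·A²) · (s·A) = kg⁻²·m⁻⁴·s⁷·A³.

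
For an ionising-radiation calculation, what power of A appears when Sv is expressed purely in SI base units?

Sv = J/kg (equivalent dose = energy per mass),
    = m²·s⁻².
The exponent of A is 0.

0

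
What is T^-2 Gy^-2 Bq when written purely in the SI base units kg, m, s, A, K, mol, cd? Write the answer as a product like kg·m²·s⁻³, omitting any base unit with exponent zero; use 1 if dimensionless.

kg⁻²·m⁻⁴·s⁷·A²

T = Wb/m² (flux density = flux per area),
    = kg·s⁻²·A⁻¹.
So T⁻² = kg⁻²·s⁴·A².
Gy = J/kg (absorbed dose = energy per mass),
    = m²·s⁻².
So Gy⁻² = m⁻⁴·s⁴.
Bq = 1/s = s⁻¹ (activity is decays per second).
Combining: T⁻²·Gy⁻²·Bq = (kg⁻²·s⁴·A²) · (m⁻⁴·s⁴) · s⁻¹ = kg⁻²·m⁻⁴·s⁷·A².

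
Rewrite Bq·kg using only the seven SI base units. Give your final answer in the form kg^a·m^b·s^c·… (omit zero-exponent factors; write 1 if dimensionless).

Bq = 1/s = s⁻¹ (activity is decays per second).
Combining: Bq·kg = s⁻¹ · kg = kg·s⁻¹.

kg·s⁻¹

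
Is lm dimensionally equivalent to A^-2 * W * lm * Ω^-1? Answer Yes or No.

Left side:
  lm = cd·sr = cd (luminous flux; sr is dimensionless).
Right side:
  W = kg·m²·s⁻³.
  lm = cd.
  Ω = kg·m²·s⁻³·A⁻².
  So Ω⁻¹ = kg⁻¹·m⁻²·s³·A².
  Combining: A⁻²·W·lm·Ω⁻¹ = A⁻² · (kg·m²·s⁻³) · cd · (kg⁻¹·m⁻²·s³·A²) = cd.
Both reduce to cd.

Yes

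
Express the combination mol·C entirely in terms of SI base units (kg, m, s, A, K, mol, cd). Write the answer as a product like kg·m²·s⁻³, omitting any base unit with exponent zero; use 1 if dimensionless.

s·A·mol

C = A·s = s·A (charge = current × time).
Combining: mol·C = mol · (s·A) = s·A·mol.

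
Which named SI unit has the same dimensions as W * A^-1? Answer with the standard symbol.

V

W = kg·m²·s⁻³.
Combining: W·A⁻¹ = (kg·m²·s⁻³) · A⁻¹ = kg·m²·s⁻³·A⁻¹.
kg·m²·s⁻³·A⁻¹ is the base-SI form of the volt.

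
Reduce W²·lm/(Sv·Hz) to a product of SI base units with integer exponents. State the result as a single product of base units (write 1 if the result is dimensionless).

W = J/s (power = energy per time),
    = kg·m²·s⁻³.
So W² = kg²·m⁴·s⁻⁶.
Sv = J/kg (equivalent dose = energy per mass),
    = m²·s⁻².
So Sv⁻¹ = m⁻²·s².
Hz = 1/s = s⁻¹ (frequency is cycles per second).
So Hz⁻¹ = s.
lm = cd·sr = cd (luminous flux; sr is dimensionless).
Combining: W²·Sv⁻¹·Hz⁻¹·lm = (kg²·m⁴·s⁻⁶) · (m⁻²·s²) · s · cd = kg²·m²·s⁻³·cd.

kg²·m²·s⁻³·cd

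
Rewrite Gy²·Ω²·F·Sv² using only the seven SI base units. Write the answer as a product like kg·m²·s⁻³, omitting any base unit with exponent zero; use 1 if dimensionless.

Gy = m²·s⁻².
So Gy² = m⁴·s⁻⁴.
Ω = kg·m²·s⁻³·A⁻².
So Ω² = kg²·m⁴·s⁻⁶·A⁻⁴.
F = kg⁻¹·m⁻²·s⁴·A².
Sv = m²·s⁻².
So Sv² = m⁴·s⁻⁴.
Combining: Gy²·Ω²·F·Sv² = (m⁴·s⁻⁴) · (kg²·m⁴·s⁻⁶·A⁻⁴) · (kg⁻¹·m⁻²·s⁴·A²) · (m⁴·s⁻⁴) = kg·m¹⁰·s⁻¹⁰·A⁻².

kg·m¹⁰·s⁻¹⁰·A⁻²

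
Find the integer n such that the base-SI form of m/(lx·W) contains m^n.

1

lx = lm/m² (illuminance = luminous flux per area),
    = m⁻²·cd.
So lx⁻¹ = m²·cd⁻¹.
W = J/s (power = energy per time),
    = kg·m²·s⁻³.
So W⁻¹ = kg⁻¹·m⁻²·s³.
Combining: m·lx⁻¹·W⁻¹ = m · (m²·cd⁻¹) · (kg⁻¹·m⁻²·s³) = kg⁻¹·m·s³·cd⁻¹.
The exponent of m is 1.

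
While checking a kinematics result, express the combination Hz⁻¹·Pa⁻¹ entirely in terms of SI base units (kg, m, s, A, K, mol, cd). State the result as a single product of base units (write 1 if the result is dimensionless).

kg⁻¹·m·s³

Hz = 1/s = s⁻¹ (frequency is cycles per second).
So Hz⁻¹ = s.
Pa = N/m² (pressure = force per area),
    = kg·m⁻¹·s⁻².
So Pa⁻¹ = kg⁻¹·m·s².
Combining: Hz⁻¹·Pa⁻¹ = s · (kg⁻¹·m·s²) = kg⁻¹·m·s³.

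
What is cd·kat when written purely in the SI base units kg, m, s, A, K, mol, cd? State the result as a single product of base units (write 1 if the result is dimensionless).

kat = mol/s = s⁻¹·mol (catalytic activity).
Combining: cd·kat = cd · (s⁻¹·mol) = s⁻¹·mol·cd.

s⁻¹·mol·cd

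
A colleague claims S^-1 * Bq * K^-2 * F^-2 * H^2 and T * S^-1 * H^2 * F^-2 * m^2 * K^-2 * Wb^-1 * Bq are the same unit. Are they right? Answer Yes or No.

Yes

Left side:
  S = 1/Ω (conductance is reciprocal resistance),
      = kg⁻¹·m⁻²·s³·A².
  So S⁻¹ = kg·m²·s⁻³·A⁻².
  Bq = 1/s = s⁻¹ (activity is decays per second).
  F = C/V (capacitance = charge per voltage),
      = A·s/(kg·m²·s⁻³·A⁻¹) (substituting C and V),
      = kg⁻¹·m⁻²·s⁴·A².
  So F⁻² = kg²·m⁴·s⁻⁸·A⁻⁴.
  H = Wb/A (inductance = flux per current),
      = kg·m²·s⁻²·A⁻².
  So H² = kg²·m⁴·s⁻⁴·A⁻⁴.
  Combining: S⁻¹·Bq·K⁻²·F⁻²·H² = (kg·m²·s⁻³·A⁻²) · s⁻¹ · K⁻² · (kg²·m⁴·s⁻⁸·A⁻⁴) · (kg²·m⁴·s⁻⁴·A⁻⁴) = kg⁵·m¹⁰·s⁻¹⁶·A⁻¹⁰·K⁻².
Right side:
  T = Wb/m² (flux density = flux per area),
      = kg·s⁻²·A⁻¹.
  S = 1/Ω (conductance is reciprocal resistance),
      = kg⁻¹·m⁻²·s³·A².
  So S⁻¹ = kg·m²·s⁻³·A⁻².
  H = Wb/A (inductance = flux per current),
      = kg·m²·s⁻²·A⁻².
  So H² = kg²·m⁴·s⁻⁴·A⁻⁴.
  F = C/V (capacitance = charge per voltage),
      = A·s/(kg·m²·s⁻³·A⁻¹) (substituting C and V),
      = kg⁻¹·m⁻²·s⁴·A².
  So F⁻² = kg²·m⁴·s⁻⁸·A⁻⁴.
  Wb = V·s (flux: a volt is a weber per second),
      = kg·m²·s⁻²·A⁻¹.
  So Wb⁻¹ = kg⁻¹·m⁻²·s²·A.
  Bq = 1/s = s⁻¹ (activity is decays per second).
  Combining: T·S⁻¹·H²·F⁻²·m²·K⁻²·Wb⁻¹·Bq = (kg·s⁻²·A⁻¹) · (kg·m²·s⁻³·A⁻²) · (kg²·m⁴·s⁻⁴·A⁻⁴) · (kg²·m⁴·s⁻⁸·A⁻⁴) · m² · K⁻² · (kg⁻¹·m⁻²·s²·A) · s⁻¹ = kg⁵·m¹⁰·s⁻¹⁶·A⁻¹⁰·K⁻².
Both reduce to kg⁵·m¹⁰·s⁻¹⁶·A⁻¹⁰·K⁻².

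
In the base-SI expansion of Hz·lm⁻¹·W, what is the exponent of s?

-4

Hz = s⁻¹.
lm = cd.
So lm⁻¹ = cd⁻¹.
W = kg·m²·s⁻³.
Combining: Hz·lm⁻¹·W = s⁻¹ · cd⁻¹ · (kg·m²·s⁻³) = kg·m²·s⁻⁴·cd⁻¹.
The exponent of s is -4.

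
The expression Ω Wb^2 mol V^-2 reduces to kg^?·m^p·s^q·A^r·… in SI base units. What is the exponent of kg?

1

Ω = kg·m²·s⁻³·A⁻².
Wb = kg·m²·s⁻²·A⁻¹.
So Wb² = kg²·m⁴·s⁻⁴·A⁻².
V = kg·m²·s⁻³·A⁻¹.
So V⁻² = kg⁻²·m⁻⁴·s⁶·A².
Combining: Ω·Wb²·mol·V⁻² = (kg·m²·s⁻³·A⁻²) · (kg²·m⁴·s⁻⁴·A⁻²) · mol · (kg⁻²·m⁻⁴·s⁶·A²) = kg·m²·s⁻¹·A⁻²·mol.
The exponent of kg is 1.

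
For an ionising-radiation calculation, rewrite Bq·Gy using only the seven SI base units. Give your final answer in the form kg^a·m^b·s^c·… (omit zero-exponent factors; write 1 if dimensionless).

Bq = 1/s = s⁻¹ (activity is decays per second).
Gy = J/kg (absorbed dose = energy per mass),
    = m²·s⁻².
Combining: Bq·Gy = s⁻¹ · (m²·s⁻²) = m²·s⁻³.

m²·s⁻³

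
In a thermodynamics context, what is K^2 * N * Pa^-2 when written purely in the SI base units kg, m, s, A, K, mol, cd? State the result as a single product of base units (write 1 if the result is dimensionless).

kg⁻¹·m³·s²·K²

N = kg·m·s⁻².
Pa = kg·m⁻¹·s⁻².
So Pa⁻² = kg⁻²·m²·s⁴.
Combining: K²·N·Pa⁻² = K² · (kg·m·s⁻²) · (kg⁻²·m²·s⁴) = kg⁻¹·m³·s²·K².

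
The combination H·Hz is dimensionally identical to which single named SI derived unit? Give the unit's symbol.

Ω

H = Wb/A (inductance = flux per current),
    = kg·m²·s⁻²·A⁻².
Hz = 1/s = s⁻¹ (frequency is cycles per second).
Combining: H·Hz = (kg·m²·s⁻²·A⁻²) · s⁻¹ = kg·m²·s⁻³·A⁻².
kg·m²·s⁻³·A⁻² is the base-SI form of the ohm.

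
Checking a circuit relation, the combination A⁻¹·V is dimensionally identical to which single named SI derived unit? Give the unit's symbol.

Ω

V = kg·m²·s⁻³·A⁻¹.
Combining: A⁻¹·V = A⁻¹ · (kg·m²·s⁻³·A⁻¹) = kg·m²·s⁻³·A⁻².
kg·m²·s⁻³·A⁻² is the base-SI form of the ohm.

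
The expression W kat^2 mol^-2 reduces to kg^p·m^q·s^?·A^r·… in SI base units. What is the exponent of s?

-5

W = kg·m²·s⁻³.
kat = s⁻¹·mol.
So kat² = s⁻²·mol².
Combining: W·kat²·mol⁻² = (kg·m²·s⁻³) · (s⁻²·mol²) · mol⁻² = kg·m²·s⁻⁵.
The exponent of s is -5.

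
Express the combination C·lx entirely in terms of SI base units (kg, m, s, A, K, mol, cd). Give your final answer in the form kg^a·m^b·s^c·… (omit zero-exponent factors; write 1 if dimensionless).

C = A·s = s·A (charge = current × time).
lx = lm/m² (illuminance = luminous flux per area),
    = m⁻²·cd.
Combining: C·lx = (s·A) · (m⁻²·cd) = m⁻²·s·A·cd.

m⁻²·s·A·cd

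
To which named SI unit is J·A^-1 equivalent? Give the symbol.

Wb

J = N·m (work = force × distance),
    = kg·m²·s⁻².
Combining: J·A⁻¹ = (kg·m²·s⁻²) · A⁻¹ = kg·m²·s⁻²·A⁻¹.
kg·m²·s⁻²·A⁻¹ is the base-SI form of the weber.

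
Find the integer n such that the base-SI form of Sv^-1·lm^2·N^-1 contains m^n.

-3

Sv = J/kg (equivalent dose = energy per mass),
    = m²·s⁻².
So Sv⁻¹ = m⁻²·s².
lm = cd·sr = cd (luminous flux; sr is dimensionless).
So lm² = cd².
N = kg·m/s² = kg·m·s⁻² (force = mass × acceleration).
So N⁻¹ = kg⁻¹·m⁻¹·s².
Combining: Sv⁻¹·lm²·N⁻¹ = (m⁻²·s²) · cd² · (kg⁻¹·m⁻¹·s²) = kg⁻¹·m⁻³·s⁴·cd².
The exponent of m is -3.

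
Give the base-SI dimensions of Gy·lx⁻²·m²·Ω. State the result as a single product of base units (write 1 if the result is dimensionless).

kg·m¹⁰·s⁻⁵·A⁻²·cd⁻²

Gy = m²·s⁻².
lx = m⁻²·cd.
So lx⁻² = m⁴·cd⁻².
Ω = kg·m²·s⁻³·A⁻².
Combining: Gy·lx⁻²·m²·Ω = (m²·s⁻²) · (m⁴·cd⁻²) · m² · (kg·m²·s⁻³·A⁻²) = kg·m¹⁰·s⁻⁵·A⁻²·cd⁻².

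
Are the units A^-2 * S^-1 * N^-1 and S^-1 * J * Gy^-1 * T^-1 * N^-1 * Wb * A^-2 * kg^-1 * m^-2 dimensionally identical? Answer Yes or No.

Yes

Left side:
  S = kg⁻¹·m⁻²·s³·A².
  So S⁻¹ = kg·m²·s⁻³·A⁻².
  N = kg·m·s⁻².
  So N⁻¹ = kg⁻¹·m⁻¹·s².
  Combining: A⁻²·S⁻¹·N⁻¹ = A⁻² · (kg·m²·s⁻³·A⁻²) · (kg⁻¹·m⁻¹·s²) = m·s⁻¹·A⁻⁴.
Right side:
  S = kg⁻¹·m⁻²·s³·A².
  So S⁻¹ = kg·m²·s⁻³·A⁻².
  J = kg·m²·s⁻².
  Gy = m²·s⁻².
  So Gy⁻¹ = m⁻²·s².
  T = kg·s⁻²·A⁻¹.
  So T⁻¹ = kg⁻¹·s²·A.
  N = kg·m·s⁻².
  So N⁻¹ = kg⁻¹·m⁻¹·s².
  Wb = kg·m²·s⁻²·A⁻¹.
  Combining: S⁻¹·J·Gy⁻¹·T⁻¹·N⁻¹·Wb·A⁻²·kg⁻¹·m⁻² = (kg·m²·s⁻³·A⁻²) · (kg·m²·s⁻²) · (m⁻²·s²) · (kg⁻¹·s²·A) · (kg⁻¹·m⁻¹·s²) · (kg·m²·s⁻²·A⁻¹) · A⁻² · kg⁻¹ · m⁻² = m·s⁻¹·A⁻⁴.
Both reduce to m·s⁻¹·A⁻⁴.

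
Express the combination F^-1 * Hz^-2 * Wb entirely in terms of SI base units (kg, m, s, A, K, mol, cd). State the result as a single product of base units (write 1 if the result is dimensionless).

kg²·m⁴·s⁻⁴·A⁻³

F = C/V (capacitance = charge per voltage),
    = A·s/(kg·m²·s⁻³·A⁻¹) (substituting C and V),
    = kg⁻¹·m⁻²·s⁴·A².
So F⁻¹ = kg·m²·s⁻⁴·A⁻².
Hz = 1/s = s⁻¹ (frequency is cycles per second).
So Hz⁻² = s².
Wb = V·s (flux: a volt is a weber per second),
    = kg·m²·s⁻²·A⁻¹.
Combining: F⁻¹·Hz⁻²·Wb = (kg·m²·s⁻⁴·A⁻²) · s² · (kg·m²·s⁻²·A⁻¹) = kg²·m⁴·s⁻⁴·A⁻³.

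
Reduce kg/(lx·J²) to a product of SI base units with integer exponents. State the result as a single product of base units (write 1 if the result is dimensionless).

lx = lm/m² (illuminance = luminous flux per area),
    = m⁻²·cd.
So lx⁻¹ = m²·cd⁻¹.
J = N·m (work = force × distance),
    = kg·m²·s⁻².
So J⁻² = kg⁻²·m⁻⁴·s⁴.
Combining: lx⁻¹·J⁻²·kg = (m²·cd⁻¹) · (kg⁻²·m⁻⁴·s⁴) · kg = kg⁻¹·m⁻²·s⁴·cd⁻¹.

kg⁻¹·m⁻²·s⁴·cd⁻¹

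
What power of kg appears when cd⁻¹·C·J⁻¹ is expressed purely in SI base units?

C = s·A.
J = kg·m²·s⁻².
So J⁻¹ = kg⁻¹·m⁻²·s².
Combining: cd⁻¹·C·J⁻¹ = cd⁻¹ · (s·A) · (kg⁻¹·m⁻²·s²) = kg⁻¹·m⁻²·s³·A·cd⁻¹.
The exponent of kg is -1.

-1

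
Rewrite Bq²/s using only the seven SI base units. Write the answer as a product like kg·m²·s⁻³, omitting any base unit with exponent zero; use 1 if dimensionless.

s⁻³

Bq = s⁻¹.
So Bq² = s⁻².
Combining: s⁻¹·Bq² = s⁻¹ · s⁻² = s⁻³.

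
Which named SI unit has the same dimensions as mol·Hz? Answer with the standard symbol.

kat

Hz = s⁻¹.
Combining: mol·Hz = mol · s⁻¹ = s⁻¹·mol.
s⁻¹·mol is the base-SI form of the katal.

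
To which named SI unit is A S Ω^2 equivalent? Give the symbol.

S = kg⁻¹·m⁻²·s³·A².
Ω = kg·m²·s⁻³·A⁻².
So Ω² = kg²·m⁴·s⁻⁶·A⁻⁴.
Combining: A·S·Ω² = A · (kg⁻¹·m⁻²·s³·A²) · (kg²·m⁴·s⁻⁶·A⁻⁴) = kg·m²·s⁻³·A⁻¹.
kg·m²·s⁻³·A⁻¹ is the base-SI form of the volt.

V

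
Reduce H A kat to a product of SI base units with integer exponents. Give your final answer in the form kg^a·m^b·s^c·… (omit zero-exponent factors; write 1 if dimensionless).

kg·m²·s⁻³·A⁻¹·mol

H = kg·m²·s⁻²·A⁻².
kat = s⁻¹·mol.
Combining: H·A·kat = (kg·m²·s⁻²·A⁻²) · A · (s⁻¹·mol) = kg·m²·s⁻³·A⁻¹·mol.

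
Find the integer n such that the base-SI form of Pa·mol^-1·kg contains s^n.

-2

Pa = kg·m⁻¹·s⁻².
Combining: Pa·mol⁻¹·kg = (kg·m⁻¹·s⁻²) · mol⁻¹ · kg = kg²·m⁻¹·s⁻²·mol⁻¹.
The exponent of s is -2.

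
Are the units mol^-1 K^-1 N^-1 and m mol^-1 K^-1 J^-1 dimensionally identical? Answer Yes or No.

Left side:
  N = kg·m·s⁻².
  So N⁻¹ = kg⁻¹·m⁻¹·s².
  Combining: mol⁻¹·K⁻¹·N⁻¹ = mol⁻¹ · K⁻¹ · (kg⁻¹·m⁻¹·s²) = kg⁻¹·m⁻¹·s²·K⁻¹·mol⁻¹.
Right side:
  J = N·m (work = force × distance),
      = kg·m²·s⁻².
  So J⁻¹ = kg⁻¹·m⁻²·s².
  Combining: m·mol⁻¹·K⁻¹·J⁻¹ = m · mol⁻¹ · K⁻¹ · (kg⁻¹·m⁻²·s²) = kg⁻¹·m⁻¹·s²·K⁻¹·mol⁻¹.
Both reduce to kg⁻¹·m⁻¹·s²·K⁻¹·mol⁻¹.

Yes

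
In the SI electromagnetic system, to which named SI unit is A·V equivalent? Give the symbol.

V = kg·m²·s⁻³·A⁻¹.
Combining: A·V = A · (kg·m²·s⁻³·A⁻¹) = kg·m²·s⁻³.
kg·m²·s⁻³ is the base-SI form of the watt.

W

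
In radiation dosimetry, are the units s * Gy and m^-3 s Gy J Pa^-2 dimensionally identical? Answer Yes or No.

Left side:
  Gy = J/kg (absorbed dose = energy per mass),
      = m²·s⁻².
  Combining: s·Gy = s · (m²·s⁻²) = m²·s⁻¹.
Right side:
  Gy = J/kg (absorbed dose = energy per mass),
      = m²·s⁻².
  J = N·m (work = force × distance),
      = kg·m²·s⁻².
  Pa = N/m² (pressure = force per area),
      = kg·m⁻¹·s⁻².
  So Pa⁻² = kg⁻²·m²·s⁴.
  Combining: m⁻³·s·Gy·J·Pa⁻² = m⁻³ · s · (m²·s⁻²) · (kg·m²·s⁻²) · (kg⁻²·m²·s⁴) = kg⁻¹·m³·s.
Left is m²·s⁻¹; right is kg⁻¹·m³·s — different.

No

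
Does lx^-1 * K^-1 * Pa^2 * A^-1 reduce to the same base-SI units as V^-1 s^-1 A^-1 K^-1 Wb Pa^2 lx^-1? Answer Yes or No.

Yes

Left side:
  lx = m⁻²·cd.
  So lx⁻¹ = m²·cd⁻¹.
  Pa = kg·m⁻¹·s⁻².
  So Pa² = kg²·m⁻²·s⁻⁴.
  Combining: lx⁻¹·K⁻¹·Pa²·A⁻¹ = (m²·cd⁻¹) · K⁻¹ · (kg²·m⁻²·s⁻⁴) · A⁻¹ = kg²·s⁻⁴·A⁻¹·K⁻¹·cd⁻¹.
Right side:
  V = kg·m²·s⁻³·A⁻¹.
  So V⁻¹ = kg⁻¹·m⁻²·s³·A.
  Wb = kg·m²·s⁻²·A⁻¹.
  Pa = kg·m⁻¹·s⁻².
  So Pa² = kg²·m⁻²·s⁻⁴.
  lx = m⁻²·cd.
  So lx⁻¹ = m²·cd⁻¹.
  Combining: V⁻¹·s⁻¹·A⁻¹·K⁻¹·Wb·Pa²·lx⁻¹ = (kg⁻¹·m⁻²·s³·A) · s⁻¹ · A⁻¹ · K⁻¹ · (kg·m²·s⁻²·A⁻¹) · (kg²·m⁻²·s⁻⁴) · (m²·cd⁻¹) = kg²·s⁻⁴·A⁻¹·K⁻¹·cd⁻¹.
Both reduce to kg²·s⁻⁴·A⁻¹·K⁻¹·cd⁻¹.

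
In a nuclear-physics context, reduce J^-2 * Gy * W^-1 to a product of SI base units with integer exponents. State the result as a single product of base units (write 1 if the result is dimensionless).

kg⁻³·m⁻⁴·s⁵

J = kg·m²·s⁻².
So J⁻² = kg⁻²·m⁻⁴·s⁴.
Gy = m²·s⁻².
W = kg·m²·s⁻³.
So W⁻¹ = kg⁻¹·m⁻²·s³.
Combining: J⁻²·Gy·W⁻¹ = (kg⁻²·m⁻⁴·s⁴) · (m²·s⁻²) · (kg⁻¹·m⁻²·s³) = kg⁻³·m⁻⁴·s⁵.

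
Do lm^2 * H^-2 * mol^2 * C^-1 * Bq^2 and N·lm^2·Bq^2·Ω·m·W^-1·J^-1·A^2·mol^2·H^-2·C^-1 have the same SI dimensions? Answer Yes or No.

Yes

Left side:
  lm = cd.
  So lm² = cd².
  H = kg·m²·s⁻²·A⁻².
  So H⁻² = kg⁻²·m⁻⁴·s⁴·A⁴.
  C = s·A.
  So C⁻¹ = s⁻¹·A⁻¹.
  Bq = s⁻¹.
  So Bq² = s⁻².
  Combining: lm²·H⁻²·mol²·C⁻¹·Bq² = cd² · (kg⁻²·m⁻⁴·s⁴·A⁴) · mol² · (s⁻¹·A⁻¹) · s⁻² = kg⁻²·m⁻⁴·s·A³·mol²·cd².
Right side:
  N = kg·m·s⁻².
  lm = cd.
  So lm² = cd².
  Bq = s⁻¹.
  So Bq² = s⁻².
  Ω = kg·m²·s⁻³·A⁻².
  W = kg·m²·s⁻³.
  So W⁻¹ = kg⁻¹·m⁻²·s³.
  J = kg·m²·s⁻².
  So J⁻¹ = kg⁻¹·m⁻²·s².
  H = kg·m²·s⁻²·A⁻².
  So H⁻² = kg⁻²·m⁻⁴·s⁴·A⁴.
  C = s·A.
  So C⁻¹ = s⁻¹·A⁻¹.
  Combining: N·lm²·Bq²·Ω·m·W⁻¹·J⁻¹·A²·mol²·H⁻²·C⁻¹ = (kg·m·s⁻²) · cd² · s⁻² · (kg·m²·s⁻³·A⁻²) · m · (kg⁻¹·m⁻²·s³) · (kg⁻¹·m⁻²·s²) · A² · mol² · (kg⁻²·m⁻⁴·s⁴·A⁴) · (s⁻¹·A⁻¹) = kg⁻²·m⁻⁴·s·A³·mol²·cd².
Both reduce to kg⁻²·m⁻⁴·s·A³·mol²·cd².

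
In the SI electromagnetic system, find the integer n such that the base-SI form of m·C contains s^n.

1

C = A·s = s·A (charge = current × time).
Combining: m·C = m · (s·A) = m·s·A.
The exponent of s is 1.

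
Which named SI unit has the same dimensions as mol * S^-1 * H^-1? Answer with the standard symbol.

S = kg⁻¹·m⁻²·s³·A².
So S⁻¹ = kg·m²·s⁻³·A⁻².
H = kg·m²·s⁻²·A⁻².
So H⁻¹ = kg⁻¹·m⁻²·s²·A².
Combining: mol·S⁻¹·H⁻¹ = mol · (kg·m²·s⁻³·A⁻²) · (kg⁻¹·m⁻²·s²·A²) = s⁻¹·mol.
s⁻¹·mol is the base-SI form of the katal.

kat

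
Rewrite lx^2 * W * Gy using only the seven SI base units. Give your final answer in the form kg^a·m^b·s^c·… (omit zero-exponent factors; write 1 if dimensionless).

lx = m⁻²·cd.
So lx² = m⁻⁴·cd².
W = kg·m²·s⁻³.
Gy = m²·s⁻².
Combining: lx²·W·Gy = (m⁻⁴·cd²) · (kg·m²·s⁻³) · (m²·s⁻²) = kg·s⁻⁵·cd².

kg·s⁻⁵·cd²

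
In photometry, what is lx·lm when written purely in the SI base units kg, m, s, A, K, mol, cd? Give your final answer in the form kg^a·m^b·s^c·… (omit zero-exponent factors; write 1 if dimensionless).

lx = lm/m² (illuminance = luminous flux per area),
    = m⁻²·cd.
lm = cd·sr = cd (luminous flux; sr is dimensionless).
Combining: lx·lm = (m⁻²·cd) · cd = m⁻²·cd².

m⁻²·cd²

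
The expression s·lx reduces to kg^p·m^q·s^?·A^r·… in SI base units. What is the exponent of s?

1

lx = lm/m² (illuminance = luminous flux per area),
    = m⁻²·cd.
Combining: s·lx = s · (m⁻²·cd) = m⁻²·s·cd.
The exponent of s is 1.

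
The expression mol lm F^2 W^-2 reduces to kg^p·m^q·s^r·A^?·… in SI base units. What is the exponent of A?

lm = cd·sr = cd (luminous flux; sr is dimensionless).
F = C/V (capacitance = charge per voltage),
    = A·s/(kg·m²·s⁻³·A⁻¹) (substituting C and V),
    = kg⁻¹·m⁻²·s⁴·A².
So F² = kg⁻²·m⁻⁴·s⁸·A⁴.
W = J/s (power = energy per time),
    = kg·m²·s⁻³.
So W⁻² = kg⁻²·m⁻⁴·s⁶.
Combining: mol·lm·F²·W⁻² = mol · cd · (kg⁻²·m⁻⁴·s⁸·A⁴) · (kg⁻²·m⁻⁴·s⁶) = kg⁻⁴·m⁻⁸·s¹⁴·A⁴·mol·cd.
The exponent of A is 4.

4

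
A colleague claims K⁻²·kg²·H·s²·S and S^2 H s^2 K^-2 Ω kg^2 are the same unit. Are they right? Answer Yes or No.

Left side:
  H = kg·m²·s⁻²·A⁻².
  S = kg⁻¹·m⁻²·s³·A².
  Combining: K⁻²·kg²·H·s²·S = K⁻² · kg² · (kg·m²·s⁻²·A⁻²) · s² · (kg⁻¹·m⁻²·s³·A²) = kg²·s³·K⁻².
Right side:
  S = 1/Ω (conductance is reciprocal resistance),
      = kg⁻¹·m⁻²·s³·A².
  So S² = kg⁻²·m⁻⁴·s⁶·A⁴.
  H = Wb/A (inductance = flux per current),
      = kg·m²·s⁻²·A⁻².
  Ω = V/A (resistance = voltage per current),
      = kg·m²·s⁻³·A⁻².
  Combining: S²·H·s²·K⁻²·Ω·kg² = (kg⁻²·m⁻⁴·s⁶·A⁴) · (kg·m²·s⁻²·A⁻²) · s² · K⁻² · (kg·m²·s⁻³·A⁻²) · kg² = kg²·s³·K⁻².
Both reduce to kg²·s³·K⁻².

Yes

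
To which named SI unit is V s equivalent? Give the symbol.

V = W/A (potential = power per current),
    = kg·m²·s⁻³·A⁻¹.
Combining: V·s = (kg·m²·s⁻³·A⁻¹) · s = kg·m²·s⁻²·A⁻¹.
kg·m²·s⁻²·A⁻¹ is the base-SI form of the weber.

Wb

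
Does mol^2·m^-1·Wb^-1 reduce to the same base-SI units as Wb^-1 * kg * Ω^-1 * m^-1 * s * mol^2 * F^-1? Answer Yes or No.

Left side:
  Wb = kg·m²·s⁻²·A⁻¹.
  So Wb⁻¹ = kg⁻¹·m⁻²·s²·A.
  Combining: mol²·m⁻¹·Wb⁻¹ = mol² · m⁻¹ · (kg⁻¹·m⁻²·s²·A) = kg⁻¹·m⁻³·s²·A·mol².
Right side:
  Wb = kg·m²·s⁻²·A⁻¹.
  So Wb⁻¹ = kg⁻¹·m⁻²·s²·A.
  Ω = kg·m²·s⁻³·A⁻².
  So Ω⁻¹ = kg⁻¹·m⁻²·s³·A².
  F = kg⁻¹·m⁻²·s⁴·A².
  So F⁻¹ = kg·m²·s⁻⁴·A⁻².
  Combining: Wb⁻¹·kg·Ω⁻¹·m⁻¹·s·mol²·F⁻¹ = (kg⁻¹·m⁻²·s²·A) · kg · (kg⁻¹·m⁻²·s³·A²) · m⁻¹ · s · mol² · (kg·m²·s⁻⁴·A⁻²) = m⁻³·s²·A·mol².
Left is kg⁻¹·m⁻³·s²·A·mol²; right is m⁻³·s²·A·mol² — different.

No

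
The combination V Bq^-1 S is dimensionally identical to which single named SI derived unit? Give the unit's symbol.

C

V = kg·m²·s⁻³·A⁻¹.
Bq = s⁻¹.
So Bq⁻¹ = s.
S = kg⁻¹·m⁻²·s³·A².
Combining: V·Bq⁻¹·S = (kg·m²·s⁻³·A⁻¹) · s · (kg⁻¹·m⁻²·s³·A²) = s·A.
s·A is the base-SI form of the coulomb.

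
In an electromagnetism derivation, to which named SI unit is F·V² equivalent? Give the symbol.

F = C/V (capacitance = charge per voltage),
    = A·s/(kg·m²·s⁻³·A⁻¹) (substituting C and V),
    = kg⁻¹·m⁻²·s⁴·A².
V = W/A (potential = power per current),
    = kg·m²·s⁻³·A⁻¹.
So V² = kg²·m⁴·s⁻⁶·A⁻².
Combining: F·V² = (kg⁻¹·m⁻²·s⁴·A²) · (kg²·m⁴·s⁻⁶·A⁻²) = kg·m²·s⁻².
kg·m²·s⁻² is the base-SI form of the joule.

J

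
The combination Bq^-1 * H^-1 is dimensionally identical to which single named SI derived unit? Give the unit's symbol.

Bq = 1/s = s⁻¹ (activity is decays per second).
So Bq⁻¹ = s.
H = Wb/A (inductance = flux per current),
    = kg·m²·s⁻²·A⁻².
So H⁻¹ = kg⁻¹·m⁻²·s²·A².
Combining: Bq⁻¹·H⁻¹ = s · (kg⁻¹·m⁻²·s²·A²) = kg⁻¹·m⁻²·s³·A².
kg⁻¹·m⁻²·s³·A² is the base-SI form of the siemens.

S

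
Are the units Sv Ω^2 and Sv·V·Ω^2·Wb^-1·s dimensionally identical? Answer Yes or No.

Left side:
  Sv = J/kg (equivalent dose = energy per mass),
      = m²·s⁻².
  Ω = V/A (resistance = voltage per current),
      = kg·m²·s⁻³·A⁻².
  So Ω² = kg²·m⁴·s⁻⁶·A⁻⁴.
  Combining: Sv·Ω² = (m²·s⁻²) · (kg²·m⁴·s⁻⁶·A⁻⁴) = kg²·m⁶·s⁻⁸·A⁻⁴.
Right side:
  Sv = m²·s⁻².
  V = kg·m²·s⁻³·A⁻¹.
  Ω = kg·m²·s⁻³·A⁻².
  So Ω² = kg²·m⁴·s⁻⁶·A⁻⁴.
  Wb = kg·m²·s⁻²·A⁻¹.
  So Wb⁻¹ = kg⁻¹·m⁻²·s²·A.
  Combining: Sv·V·Ω²·Wb⁻¹·s = (m²·s⁻²) · (kg·m²·s⁻³·A⁻¹) · (kg²·m⁴·s⁻⁶·A⁻⁴) · (kg⁻¹·m⁻²·s²·A) · s = kg²·m⁶·s⁻⁸·A⁻⁴.
Both reduce to kg²·m⁶·s⁻⁸·A⁻⁴.

Yes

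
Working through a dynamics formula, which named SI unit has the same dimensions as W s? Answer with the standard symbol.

J

W = J/s (power = energy per time),
    = kg·m²·s⁻³.
Combining: W·s = (kg·m²·s⁻³) · s = kg·m²·s⁻².
kg·m²·s⁻² is the base-SI form of the joule.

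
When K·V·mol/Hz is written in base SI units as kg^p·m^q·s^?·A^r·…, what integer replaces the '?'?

-2

V = W/A (potential = power per current),
    = kg·m²·s⁻³·A⁻¹.
Hz = 1/s = s⁻¹ (frequency is cycles per second).
So Hz⁻¹ = s.
Combining: K·V·Hz⁻¹·mol = K · (kg·m²·s⁻³·A⁻¹) · s · mol = kg·m²·s⁻²·A⁻¹·K·mol.
The exponent of s is -2.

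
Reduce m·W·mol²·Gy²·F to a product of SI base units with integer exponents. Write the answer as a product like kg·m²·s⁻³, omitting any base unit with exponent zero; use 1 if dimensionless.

W = J/s (power = energy per time),
    = kg·m²·s⁻³.
Gy = J/kg (absorbed dose = energy per mass),
    = m²·s⁻².
So Gy² = m⁴·s⁻⁴.
F = C/V (capacitance = charge per voltage),
    = A·s/(kg·m²·s⁻³·A⁻¹) (substituting C and V),
    = kg⁻¹·m⁻²·s⁴·A².
Combining: m·W·mol²·Gy²·F = m · (kg·m²·s⁻³) · mol² · (m⁴·s⁻⁴) · (kg⁻¹·m⁻²·s⁴·A²) = m⁵·s⁻³·A²·mol².

m⁵·s⁻³·A²·mol²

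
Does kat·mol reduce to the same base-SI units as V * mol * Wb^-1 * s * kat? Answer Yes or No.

Yes

Left side:
  kat = s⁻¹·mol.
  Combining: kat·mol = (s⁻¹·mol) · mol = s⁻¹·mol².
Right side:
  V = W/A (potential = power per current),
      = kg·m²·s⁻³·A⁻¹.
  Wb = V·s (flux: a volt is a weber per second),
      = kg·m²·s⁻²·A⁻¹.
  So Wb⁻¹ = kg⁻¹·m⁻²·s²·A.
  kat = mol/s = s⁻¹·mol (catalytic activity).
  Combining: V·mol·Wb⁻¹·s·kat = (kg·m²·s⁻³·A⁻¹) · mol · (kg⁻¹·m⁻²·s²·A) · s · (s⁻¹·mol) = s⁻¹·mol².
Both reduce to s⁻¹·mol².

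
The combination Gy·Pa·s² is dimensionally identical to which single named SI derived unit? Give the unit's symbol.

N

Gy = J/kg (absorbed dose = energy per mass),
    = m²·s⁻².
Pa = N/m² (pressure = force per area),
    = kg·m⁻¹·s⁻².
Combining: Gy·Pa·s² = (m²·s⁻²) · (kg·m⁻¹·s⁻²) · s² = kg·m·s⁻².
kg·m·s⁻² is the base-SI form of the newton.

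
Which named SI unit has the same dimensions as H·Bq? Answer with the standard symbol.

Ω

H = kg·m²·s⁻²·A⁻².
Bq = s⁻¹.
Combining: H·Bq = (kg·m²·s⁻²·A⁻²) · s⁻¹ = kg·m²·s⁻³·A⁻².
kg·m²·s⁻³·A⁻² is the base-SI form of the ohm.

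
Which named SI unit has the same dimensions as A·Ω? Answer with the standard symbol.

Ω = V/A (resistance = voltage per current),
    = kg·m²·s⁻³·A⁻².
Combining: A·Ω = A · (kg·m²·s⁻³·A⁻²) = kg·m²·s⁻³·A⁻¹.
kg·m²·s⁻³·A⁻¹ is the base-SI form of the volt.

V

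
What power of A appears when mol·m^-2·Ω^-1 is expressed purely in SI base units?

2

Ω = kg·m²·s⁻³·A⁻².
So Ω⁻¹ = kg⁻¹·m⁻²·s³·A².
Combining: mol·m⁻²·Ω⁻¹ = mol · m⁻² · (kg⁻¹·m⁻²·s³·A²) = kg⁻¹·m⁻⁴·s³·A²·mol.
The exponent of A is 2.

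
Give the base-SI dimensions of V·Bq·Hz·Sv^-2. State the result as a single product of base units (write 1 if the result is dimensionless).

kg·m⁻²·s⁻¹·A⁻¹

V = W/A (potential = power per current),
    = kg·m²·s⁻³·A⁻¹.
Bq = 1/s = s⁻¹ (activity is decays per second).
Hz = 1/s = s⁻¹ (frequency is cycles per second).
Sv = J/kg (equivalent dose = energy per mass),
    = m²·s⁻².
So Sv⁻² = m⁻⁴·s⁴.
Combining: V·Bq·Hz·Sv⁻² = (kg·m²·s⁻³·A⁻¹) · s⁻¹ · s⁻¹ · (m⁻⁴·s⁴) = kg·m⁻²·s⁻¹·A⁻¹.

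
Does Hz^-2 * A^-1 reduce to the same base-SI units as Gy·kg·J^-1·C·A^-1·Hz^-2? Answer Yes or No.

Left side:
  Hz = 1/s = s⁻¹ (frequency is cycles per second).
  So Hz⁻² = s².
  Combining: Hz⁻²·A⁻¹ = s² · A⁻¹ = s²·A⁻¹.
Right side:
  Gy = J/kg (absorbed dose = energy per mass),
      = m²·s⁻².
  J = N·m (work = force × distance),
      = kg·m²·s⁻².
  So J⁻¹ = kg⁻¹·m⁻²·s².
  C = A·s = s·A (charge = current × time).
  Hz = 1/s = s⁻¹ (frequency is cycles per second).
  So Hz⁻² = s².
  Combining: Gy·kg·J⁻¹·C·A⁻¹·Hz⁻² = (m²·s⁻²) · kg · (kg⁻¹·m⁻²·s²) · (s·A) · A⁻¹ · s² = s³.
Left is s²·A⁻¹; right is s³ — different.

No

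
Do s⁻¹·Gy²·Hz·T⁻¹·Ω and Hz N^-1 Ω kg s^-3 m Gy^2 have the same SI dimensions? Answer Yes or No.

Left side:
  Gy = J/kg (absorbed dose = energy per mass),
      = m²·s⁻².
  So Gy² = m⁴·s⁻⁴.
  Hz = 1/s = s⁻¹ (frequency is cycles per second).
  T = Wb/m² (flux density = flux per area),
      = kg·s⁻²·A⁻¹.
  So T⁻¹ = kg⁻¹·s²·A.
  Ω = V/A (resistance = voltage per current),
      = kg·m²·s⁻³·A⁻².
  Combining: s⁻¹·Gy²·Hz·T⁻¹·Ω = s⁻¹ · (m⁴·s⁻⁴) · s⁻¹ · (kg⁻¹·s²·A) · (kg·m²·s⁻³·A⁻²) = m⁶·s⁻⁷·A⁻¹.
Right side:
  Hz = 1/s = s⁻¹ (frequency is cycles per second).
  N = kg·m/s² = kg·m·s⁻² (force = mass × acceleration).
  So N⁻¹ = kg⁻¹·m⁻¹·s².
  Ω = V/A (resistance = voltage per current),
      = kg·m²·s⁻³·A⁻².
  Gy = J/kg (absorbed dose = energy per mass),
      = m²·s⁻².
  So Gy² = m⁴·s⁻⁴.
  Combining: Hz·N⁻¹·Ω·kg·s⁻³·m·Gy² = s⁻¹ · (kg⁻¹·m⁻¹·s²) · (kg·m²·s⁻³·A⁻²) · kg · s⁻³ · m · (m⁴·s⁻⁴) = kg·m⁶·s⁻⁹·A⁻².
Left is m⁶·s⁻⁷·A⁻¹; right is kg·m⁶·s⁻⁹·A⁻² — different.

No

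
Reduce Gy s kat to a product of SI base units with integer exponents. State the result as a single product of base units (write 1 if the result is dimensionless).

m²·s⁻²·mol

Gy = m²·s⁻².
kat = s⁻¹·mol.
Combining: Gy·s·kat = (m²·s⁻²) · s · (s⁻¹·mol) = m²·s⁻²·mol.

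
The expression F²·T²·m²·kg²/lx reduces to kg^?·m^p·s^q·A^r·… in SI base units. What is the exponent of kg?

2

lx = m⁻²·cd.
So lx⁻¹ = m²·cd⁻¹.
F = kg⁻¹·m⁻²·s⁴·A².
So F² = kg⁻²·m⁻⁴·s⁸·A⁴.
T = kg·s⁻²·A⁻¹.
So T² = kg²·s⁻⁴·A⁻².
Combining: lx⁻¹·F²·T²·m²·kg² = (m²·cd⁻¹) · (kg⁻²·m⁻⁴·s⁸·A⁴) · (kg²·s⁻⁴·A⁻²) · m² · kg² = kg²·s⁴·A²·cd⁻¹.
The exponent of kg is 2.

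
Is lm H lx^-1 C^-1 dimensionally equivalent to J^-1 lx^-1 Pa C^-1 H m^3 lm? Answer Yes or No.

Left side:
  lm = cd.
  H = kg·m²·s⁻²·A⁻².
  lx = m⁻²·cd.
  So lx⁻¹ = m²·cd⁻¹.
  C = s·A.
  So C⁻¹ = s⁻¹·A⁻¹.
  Combining: lm·H·lx⁻¹·C⁻¹ = cd · (kg·m²·s⁻²·A⁻²) · (m²·cd⁻¹) · (s⁻¹·A⁻¹) = kg·m⁴·s⁻³·A⁻³.
Right side:
  J = kg·m²·s⁻².
  So J⁻¹ = kg⁻¹·m⁻²·s².
  lx = m⁻²·cd.
  So lx⁻¹ = m²·cd⁻¹.
  Pa = kg·m⁻¹·s⁻².
  C = s·A.
  So C⁻¹ = s⁻¹·A⁻¹.
  H = kg·m²·s⁻²·A⁻².
  lm = cd.
  Combining: J⁻¹·lx⁻¹·Pa·C⁻¹·H·m³·lm = (kg⁻¹·m⁻²·s²) · (m²·cd⁻¹) · (kg·m⁻¹·s⁻²) · (s⁻¹·A⁻¹) · (kg·m²·s⁻²·A⁻²) · m³ · cd = kg·m⁴·s⁻³·A⁻³.
Both reduce to kg·m⁴·s⁻³·A⁻³.

Yes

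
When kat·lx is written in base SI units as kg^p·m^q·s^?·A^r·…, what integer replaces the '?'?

-1

kat = mol/s = s⁻¹·mol (catalytic activity).
lx = lm/m² (illuminance = luminous flux per area),
    = m⁻²·cd.
Combining: kat·lx = (s⁻¹·mol) · (m⁻²·cd) = m⁻²·s⁻¹·mol·cd.
The exponent of s is -1.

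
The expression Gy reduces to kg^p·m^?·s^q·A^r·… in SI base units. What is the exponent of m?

2

Gy = J/kg (absorbed dose = energy per mass),
    = m²·s⁻².
The exponent of m is 2.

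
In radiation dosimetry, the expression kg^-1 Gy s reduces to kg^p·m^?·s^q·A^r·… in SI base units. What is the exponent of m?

2

Gy = m²·s⁻².
Combining: kg⁻¹·Gy·s = kg⁻¹ · (m²·s⁻²) · s = kg⁻¹·m²·s⁻¹.
The exponent of m is 2.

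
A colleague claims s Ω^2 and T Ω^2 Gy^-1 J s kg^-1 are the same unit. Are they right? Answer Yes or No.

No

Left side:
  Ω = V/A (resistance = voltage per current),
      = kg·m²·s⁻³·A⁻².
  So Ω² = kg²·m⁴·s⁻⁶·A⁻⁴.
  Combining: s·Ω² = s · (kg²·m⁴·s⁻⁶·A⁻⁴) = kg²·m⁴·s⁻⁵·A⁻⁴.
Right side:
  T = kg·s⁻²·A⁻¹.
  Ω = kg·m²·s⁻³·A⁻².
  So Ω² = kg²·m⁴·s⁻⁶·A⁻⁴.
  Gy = m²·s⁻².
  So Gy⁻¹ = m⁻²·s².
  J = kg·m²·s⁻².
  Combining: T·Ω²·Gy⁻¹·J·s·kg⁻¹ = (kg·s⁻²·A⁻¹) · (kg²·m⁴·s⁻⁶·A⁻⁴) · (m⁻²·s²) · (kg·m²·s⁻²) · s · kg⁻¹ = kg³·m⁴·s⁻⁷·A⁻⁵.
Left is kg²·m⁴·s⁻⁵·A⁻⁴; right is kg³·m⁴·s⁻⁷·A⁻⁵ — different.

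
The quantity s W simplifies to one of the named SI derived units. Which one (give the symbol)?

J

W = J/s (power = energy per time),
    = kg·m²·s⁻³.
Combining: s·W = s · (kg·m²·s⁻³) = kg·m²·s⁻².
kg·m²·s⁻² is the base-SI form of the joule.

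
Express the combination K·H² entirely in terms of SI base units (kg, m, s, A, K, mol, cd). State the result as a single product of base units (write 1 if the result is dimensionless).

H = kg·m²·s⁻²·A⁻².
So H² = kg²·m⁴·s⁻⁴·A⁻⁴.
Combining: K·H² = K · (kg²·m⁴·s⁻⁴·A⁻⁴) = kg²·m⁴·s⁻⁴·A⁻⁴·K.

kg²·m⁴·s⁻⁴·A⁻⁴·K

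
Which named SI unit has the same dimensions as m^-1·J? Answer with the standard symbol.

N

J = kg·m²·s⁻².
Combining: m⁻¹·J = m⁻¹ · (kg·m²·s⁻²) = kg·m·s⁻².
kg·m·s⁻² is the base-SI form of the newton.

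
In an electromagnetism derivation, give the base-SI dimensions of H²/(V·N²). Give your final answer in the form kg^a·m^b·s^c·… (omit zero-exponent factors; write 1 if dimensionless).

V = W/A (potential = power per current),
    = kg·m²·s⁻³·A⁻¹.
So V⁻¹ = kg⁻¹·m⁻²·s³·A.
H = Wb/A (inductance = flux per current),
    = kg·m²·s⁻²·A⁻².
So H² = kg²·m⁴·s⁻⁴·A⁻⁴.
N = kg·m/s² = kg·m·s⁻² (force = mass × acceleration).
So N⁻² = kg⁻²·m⁻²·s⁴.
Combining: V⁻¹·H²·N⁻² = (kg⁻¹·m⁻²·s³·A) · (kg²·m⁴·s⁻⁴·A⁻⁴) · (kg⁻²·m⁻²·s⁴) = kg⁻¹·s³·A⁻³.

kg⁻¹·s³·A⁻³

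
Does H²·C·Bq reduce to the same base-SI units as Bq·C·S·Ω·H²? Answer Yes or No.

Yes

Left side:
  H = kg·m²·s⁻²·A⁻².
  So H² = kg²·m⁴·s⁻⁴·A⁻⁴.
  C = s·A.
  Bq = s⁻¹.
  Combining: H²·C·Bq = (kg²·m⁴·s⁻⁴·A⁻⁴) · (s·A) · s⁻¹ = kg²·m⁴·s⁻⁴·A⁻³.
Right side:
  Bq = 1/s = s⁻¹ (activity is decays per second).
  C = A·s = s·A (charge = current × time).
  S = 1/Ω (conductance is reciprocal resistance),
      = kg⁻¹·m⁻²·s³·A².
  Ω = V/A (resistance = voltage per current),
      = kg·m²·s⁻³·A⁻².
  H = Wb/A (inductance = flux per current),
      = kg·m²·s⁻²·A⁻².
  So H² = kg²·m⁴·s⁻⁴·A⁻⁴.
  Combining: Bq·C·S·Ω·H² = s⁻¹ · (s·A) · (kg⁻¹·m⁻²·s³·A²) · (kg·m²·s⁻³·A⁻²) · (kg²·m⁴·s⁻⁴·A⁻⁴) = kg²·m⁴·s⁻⁴·A⁻³.
Both reduce to kg²·m⁴·s⁻⁴·A⁻³.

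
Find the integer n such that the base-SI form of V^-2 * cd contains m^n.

-4

V = kg·m²·s⁻³·A⁻¹.
So V⁻² = kg⁻²·m⁻⁴·s⁶·A².
Combining: V⁻²·cd = (kg⁻²·m⁻⁴·s⁶·A²) · cd = kg⁻²·m⁻⁴·s⁶·A²·cd.
The exponent of m is -4.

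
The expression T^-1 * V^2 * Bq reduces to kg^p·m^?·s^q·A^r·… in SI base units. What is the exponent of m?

T = Wb/m² (flux density = flux per area),
    = kg·s⁻²·A⁻¹.
So T⁻¹ = kg⁻¹·s²·A.
V = W/A (potential = power per current),
    = kg·m²·s⁻³·A⁻¹.
So V² = kg²·m⁴·s⁻⁶·A⁻².
Bq = 1/s = s⁻¹ (activity is decays per second).
Combining: T⁻¹·V²·Bq = (kg⁻¹·s²·A) · (kg²·m⁴·s⁻⁶·A⁻²) · s⁻¹ = kg·m⁴·s⁻⁵·A⁻¹.
The exponent of m is 4.

4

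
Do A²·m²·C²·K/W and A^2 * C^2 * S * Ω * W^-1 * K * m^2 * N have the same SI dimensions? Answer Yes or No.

No

Left side:
  C = A·s = s·A (charge = current × time).
  So C² = s²·A².
  W = J/s (power = energy per time),
      = kg·m²·s⁻³.
  So W⁻¹ = kg⁻¹·m⁻²·s³.
  Combining: A²·m²·C²·W⁻¹·K = A² · m² · (s²·A²) · (kg⁻¹·m⁻²·s³) · K = kg⁻¹·s⁵·A⁴·K.
Right side:
  C = A·s = s·A (charge = current × time).
  So C² = s²·A².
  S = 1/Ω (conductance is reciprocal resistance),
      = kg⁻¹·m⁻²·s³·A².
  Ω = V/A (resistance = voltage per current),
      = kg·m²·s⁻³·A⁻².
  W = J/s (power = energy per time),
      = kg·m²·s⁻³.
  So W⁻¹ = kg⁻¹·m⁻²·s³.
  N = kg·m/s² = kg·m·s⁻² (force = mass × acceleration).
  Combining: A²·C²·S·Ω·W⁻¹·K·m²·N = A² · (s²·A²) · (kg⁻¹·m⁻²·s³·A²) · (kg·m²·s⁻³·A⁻²) · (kg⁻¹·m⁻²·s³) · K · m² · (kg·m·s⁻²) = m·s³·A⁴·K.
Left is kg⁻¹·s⁵·A⁴·K; right is m·s³·A⁴·K — different.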